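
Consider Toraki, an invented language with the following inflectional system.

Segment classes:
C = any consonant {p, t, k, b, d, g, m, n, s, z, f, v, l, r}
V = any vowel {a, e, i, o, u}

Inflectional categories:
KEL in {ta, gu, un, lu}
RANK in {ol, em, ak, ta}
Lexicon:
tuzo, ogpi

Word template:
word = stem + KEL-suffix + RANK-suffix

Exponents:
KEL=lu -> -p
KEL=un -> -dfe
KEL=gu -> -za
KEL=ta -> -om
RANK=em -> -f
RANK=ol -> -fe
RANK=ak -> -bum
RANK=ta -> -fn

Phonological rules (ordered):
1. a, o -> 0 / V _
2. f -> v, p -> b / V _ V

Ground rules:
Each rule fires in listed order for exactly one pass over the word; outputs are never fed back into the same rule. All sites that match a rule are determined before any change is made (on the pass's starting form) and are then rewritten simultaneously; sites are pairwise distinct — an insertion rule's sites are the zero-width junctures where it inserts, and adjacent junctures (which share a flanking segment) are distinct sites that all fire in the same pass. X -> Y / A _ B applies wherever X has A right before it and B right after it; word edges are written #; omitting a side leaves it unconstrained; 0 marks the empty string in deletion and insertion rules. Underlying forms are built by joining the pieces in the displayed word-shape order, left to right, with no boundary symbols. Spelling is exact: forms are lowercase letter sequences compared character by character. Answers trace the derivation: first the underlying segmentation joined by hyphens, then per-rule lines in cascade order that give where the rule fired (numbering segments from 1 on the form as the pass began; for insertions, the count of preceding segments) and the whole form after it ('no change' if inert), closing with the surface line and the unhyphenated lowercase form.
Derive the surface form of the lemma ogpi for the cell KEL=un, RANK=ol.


underlying: ogpi-dfe-fe
1. a, o -> 0 / V _: no change
2. f -> v, p -> b / V _ V: fires at position(s) 8: ogpidfeve
surface: ogpidfeve


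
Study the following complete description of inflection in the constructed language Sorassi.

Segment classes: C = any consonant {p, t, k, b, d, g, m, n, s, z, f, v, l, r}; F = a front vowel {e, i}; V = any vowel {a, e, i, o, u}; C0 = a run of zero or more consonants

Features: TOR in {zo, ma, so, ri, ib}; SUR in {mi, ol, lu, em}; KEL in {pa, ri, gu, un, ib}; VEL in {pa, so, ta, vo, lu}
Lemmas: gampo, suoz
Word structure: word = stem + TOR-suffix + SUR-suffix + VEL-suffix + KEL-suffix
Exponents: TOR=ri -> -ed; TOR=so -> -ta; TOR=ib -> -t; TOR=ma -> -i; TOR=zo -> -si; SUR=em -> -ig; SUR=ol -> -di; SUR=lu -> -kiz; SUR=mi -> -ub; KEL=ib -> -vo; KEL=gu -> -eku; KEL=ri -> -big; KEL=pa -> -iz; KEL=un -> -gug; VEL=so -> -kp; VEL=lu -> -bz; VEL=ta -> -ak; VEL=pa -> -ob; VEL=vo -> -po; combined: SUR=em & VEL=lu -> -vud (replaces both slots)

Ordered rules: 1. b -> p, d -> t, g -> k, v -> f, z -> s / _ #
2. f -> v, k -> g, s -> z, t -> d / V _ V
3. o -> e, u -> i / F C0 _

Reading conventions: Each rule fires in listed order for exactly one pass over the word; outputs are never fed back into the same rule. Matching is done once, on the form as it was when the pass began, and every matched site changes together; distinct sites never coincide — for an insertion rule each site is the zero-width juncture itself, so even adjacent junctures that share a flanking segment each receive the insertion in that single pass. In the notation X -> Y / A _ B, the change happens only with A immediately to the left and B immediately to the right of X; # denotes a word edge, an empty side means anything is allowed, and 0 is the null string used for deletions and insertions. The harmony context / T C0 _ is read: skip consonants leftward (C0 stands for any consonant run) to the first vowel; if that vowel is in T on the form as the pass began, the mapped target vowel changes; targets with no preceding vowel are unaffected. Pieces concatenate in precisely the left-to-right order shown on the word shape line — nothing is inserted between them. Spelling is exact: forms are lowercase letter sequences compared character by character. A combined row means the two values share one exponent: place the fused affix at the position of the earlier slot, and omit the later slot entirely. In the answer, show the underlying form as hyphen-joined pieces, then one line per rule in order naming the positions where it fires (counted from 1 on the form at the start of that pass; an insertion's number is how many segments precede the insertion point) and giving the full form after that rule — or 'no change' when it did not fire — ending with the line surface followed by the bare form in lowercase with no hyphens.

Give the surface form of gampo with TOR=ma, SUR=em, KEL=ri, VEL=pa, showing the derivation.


underlying: gampo-i-ig-ob-big
1. b -> p, d -> t, g -> k, v -> f, z -> s / _ #: fires at position(s) 13: gampoiigobbik
2. f -> v, k -> g, s -> z, t -> d / V _ V: no change
3. o -> e, u -> i / F C0 _: fires at position(s) 9: gampoiigebbik
surface: gampoiigebbik


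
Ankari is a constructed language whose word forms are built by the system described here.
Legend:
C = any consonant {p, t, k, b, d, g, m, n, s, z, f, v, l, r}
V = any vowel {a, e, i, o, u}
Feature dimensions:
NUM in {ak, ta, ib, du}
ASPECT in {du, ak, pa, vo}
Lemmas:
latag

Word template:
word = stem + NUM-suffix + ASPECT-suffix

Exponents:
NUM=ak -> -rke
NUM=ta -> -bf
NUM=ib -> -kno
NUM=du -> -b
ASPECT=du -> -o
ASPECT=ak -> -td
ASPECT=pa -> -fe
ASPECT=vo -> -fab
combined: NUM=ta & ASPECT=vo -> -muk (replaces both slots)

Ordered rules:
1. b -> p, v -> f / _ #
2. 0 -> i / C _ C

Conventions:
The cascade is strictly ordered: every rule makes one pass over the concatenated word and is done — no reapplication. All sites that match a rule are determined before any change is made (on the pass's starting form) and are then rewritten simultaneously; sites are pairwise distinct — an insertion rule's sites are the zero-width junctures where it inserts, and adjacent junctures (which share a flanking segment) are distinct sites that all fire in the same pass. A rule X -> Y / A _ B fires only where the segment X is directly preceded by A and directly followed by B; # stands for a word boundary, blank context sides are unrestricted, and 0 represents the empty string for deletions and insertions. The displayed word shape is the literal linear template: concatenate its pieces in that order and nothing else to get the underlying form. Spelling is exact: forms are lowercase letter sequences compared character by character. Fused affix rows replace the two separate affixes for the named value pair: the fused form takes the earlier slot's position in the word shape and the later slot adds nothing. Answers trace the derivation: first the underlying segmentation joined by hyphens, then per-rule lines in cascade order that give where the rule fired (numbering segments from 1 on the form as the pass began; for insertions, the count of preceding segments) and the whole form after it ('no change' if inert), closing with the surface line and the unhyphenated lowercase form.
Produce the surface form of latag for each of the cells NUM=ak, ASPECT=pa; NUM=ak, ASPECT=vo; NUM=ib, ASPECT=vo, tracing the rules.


cell NUM=ak, ASPECT=pa:
underlying: latag-rke-fe
1. b -> p, v -> f / _ #: no change
2. 0 -> i / C _ C: inserts after position(s) 5, 6: latagirikefe
surface: latagirikefe

cell NUM=ak, ASPECT=vo:
underlying: latag-rke-fab
1. b -> p, v -> f / _ #: fires at position(s) 11: latagrkefap
2. 0 -> i / C _ C: inserts after position(s) 5, 6: latagirikefap
surface: latagirikefap

cell NUM=ib, ASPECT=vo:
underlying: latag-kno-fab
1. b -> p, v -> f / _ #: fires at position(s) 11: latagknofap
2. 0 -> i / C _ C: inserts after position(s) 5, 6: latagikinofap
surface: latagikinofap


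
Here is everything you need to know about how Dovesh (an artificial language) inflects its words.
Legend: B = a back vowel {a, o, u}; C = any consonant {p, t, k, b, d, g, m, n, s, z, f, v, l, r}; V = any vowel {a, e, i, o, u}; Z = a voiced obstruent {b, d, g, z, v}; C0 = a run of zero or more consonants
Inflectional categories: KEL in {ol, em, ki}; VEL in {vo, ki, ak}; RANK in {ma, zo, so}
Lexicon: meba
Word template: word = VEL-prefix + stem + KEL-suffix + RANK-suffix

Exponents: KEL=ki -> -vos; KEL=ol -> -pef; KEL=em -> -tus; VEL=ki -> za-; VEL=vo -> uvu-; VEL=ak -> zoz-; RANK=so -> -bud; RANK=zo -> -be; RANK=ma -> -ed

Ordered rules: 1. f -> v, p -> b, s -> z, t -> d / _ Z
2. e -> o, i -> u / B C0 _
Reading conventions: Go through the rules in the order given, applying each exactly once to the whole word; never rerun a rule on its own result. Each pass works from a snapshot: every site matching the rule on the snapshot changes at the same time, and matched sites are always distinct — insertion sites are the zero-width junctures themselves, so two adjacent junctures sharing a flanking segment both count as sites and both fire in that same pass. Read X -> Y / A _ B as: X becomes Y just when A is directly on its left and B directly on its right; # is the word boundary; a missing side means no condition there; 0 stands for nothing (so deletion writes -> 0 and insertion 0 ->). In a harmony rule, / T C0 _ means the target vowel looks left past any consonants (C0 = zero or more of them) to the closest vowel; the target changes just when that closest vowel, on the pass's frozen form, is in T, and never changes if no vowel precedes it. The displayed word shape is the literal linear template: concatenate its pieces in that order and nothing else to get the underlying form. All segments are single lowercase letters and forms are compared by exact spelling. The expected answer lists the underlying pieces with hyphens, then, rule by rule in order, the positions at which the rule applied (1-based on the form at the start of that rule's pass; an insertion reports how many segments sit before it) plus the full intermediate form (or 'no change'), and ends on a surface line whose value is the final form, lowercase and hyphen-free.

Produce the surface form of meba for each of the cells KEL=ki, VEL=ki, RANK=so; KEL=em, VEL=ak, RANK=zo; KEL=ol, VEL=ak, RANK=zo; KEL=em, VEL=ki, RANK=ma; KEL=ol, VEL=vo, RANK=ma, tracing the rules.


cell KEL=ki, VEL=ki, RANK=so:
underlying: za-meba-vos-bud
1. f -> v, p -> b, s -> z, t -> d / _ Z: fires at position(s) 9: zamebavozbud
2. e -> o, i -> u / B C0 _: fires at position(s) 4: zamobavozbud
surface: zamobavozbud

cell KEL=em, VEL=ak, RANK=zo:
underlying: zoz-meba-tus-be
1. f -> v, p -> b, s -> z, t -> d / _ Z: fires at position(s) 10: zozmebatuzbe
2. e -> o, i -> u / B C0 _: fires at position(s) 5, 12: zozmobatuzbo
surface: zozmobatuzbo

cell KEL=ol, VEL=ak, RANK=zo:
underlying: zoz-meba-pef-be
1. f -> v, p -> b, s -> z, t -> d / _ Z: fires at position(s) 10: zozmebapevbe
2. e -> o, i -> u / B C0 _: fires at position(s) 5, 9: zozmobapovbe
surface: zozmobapovbe

cell KEL=em, VEL=ki, RANK=ma:
underlying: za-meba-tus-ed
1. f -> v, p -> b, s -> z, t -> d / _ Z: no change
2. e -> o, i -> u / B C0 _: fires at position(s) 4, 10: zamobatusod
surface: zamobatusod

cell KEL=ol, VEL=vo, RANK=ma:
underlying: uvu-meba-pef-ed
1. f -> v, p -> b, s -> z, t -> d / _ Z: no change
2. e -> o, i -> u / B C0 _: fires at position(s) 5, 9: uvumobapofed
surface: uvumobapofed


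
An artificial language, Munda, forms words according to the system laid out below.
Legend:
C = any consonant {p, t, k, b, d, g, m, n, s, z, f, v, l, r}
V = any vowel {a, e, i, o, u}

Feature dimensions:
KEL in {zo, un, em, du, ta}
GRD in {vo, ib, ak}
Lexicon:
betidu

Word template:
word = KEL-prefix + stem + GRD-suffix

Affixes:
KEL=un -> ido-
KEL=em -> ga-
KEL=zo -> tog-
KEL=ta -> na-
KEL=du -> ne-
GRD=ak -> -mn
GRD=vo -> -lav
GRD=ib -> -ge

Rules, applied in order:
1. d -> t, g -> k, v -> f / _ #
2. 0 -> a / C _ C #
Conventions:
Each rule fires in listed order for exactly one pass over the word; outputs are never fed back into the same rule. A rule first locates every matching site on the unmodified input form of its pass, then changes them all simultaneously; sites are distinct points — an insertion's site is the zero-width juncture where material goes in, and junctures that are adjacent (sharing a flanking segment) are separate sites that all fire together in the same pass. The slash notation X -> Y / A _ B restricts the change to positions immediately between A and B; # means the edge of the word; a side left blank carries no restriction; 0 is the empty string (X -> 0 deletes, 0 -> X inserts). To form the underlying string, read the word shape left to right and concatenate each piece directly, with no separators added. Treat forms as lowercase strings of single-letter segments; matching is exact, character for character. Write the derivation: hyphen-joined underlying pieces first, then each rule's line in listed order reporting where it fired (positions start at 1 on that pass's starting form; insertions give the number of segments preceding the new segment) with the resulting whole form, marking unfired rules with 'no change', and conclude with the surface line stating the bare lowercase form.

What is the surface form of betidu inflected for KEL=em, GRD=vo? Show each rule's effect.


underlying: ga-betidu-lav
1. d -> t, g -> k, v -> f / _ #: fires at position(s) 11: gabetidulaf
2. 0 -> a / C _ C #: no change
surface: gabetidulaf


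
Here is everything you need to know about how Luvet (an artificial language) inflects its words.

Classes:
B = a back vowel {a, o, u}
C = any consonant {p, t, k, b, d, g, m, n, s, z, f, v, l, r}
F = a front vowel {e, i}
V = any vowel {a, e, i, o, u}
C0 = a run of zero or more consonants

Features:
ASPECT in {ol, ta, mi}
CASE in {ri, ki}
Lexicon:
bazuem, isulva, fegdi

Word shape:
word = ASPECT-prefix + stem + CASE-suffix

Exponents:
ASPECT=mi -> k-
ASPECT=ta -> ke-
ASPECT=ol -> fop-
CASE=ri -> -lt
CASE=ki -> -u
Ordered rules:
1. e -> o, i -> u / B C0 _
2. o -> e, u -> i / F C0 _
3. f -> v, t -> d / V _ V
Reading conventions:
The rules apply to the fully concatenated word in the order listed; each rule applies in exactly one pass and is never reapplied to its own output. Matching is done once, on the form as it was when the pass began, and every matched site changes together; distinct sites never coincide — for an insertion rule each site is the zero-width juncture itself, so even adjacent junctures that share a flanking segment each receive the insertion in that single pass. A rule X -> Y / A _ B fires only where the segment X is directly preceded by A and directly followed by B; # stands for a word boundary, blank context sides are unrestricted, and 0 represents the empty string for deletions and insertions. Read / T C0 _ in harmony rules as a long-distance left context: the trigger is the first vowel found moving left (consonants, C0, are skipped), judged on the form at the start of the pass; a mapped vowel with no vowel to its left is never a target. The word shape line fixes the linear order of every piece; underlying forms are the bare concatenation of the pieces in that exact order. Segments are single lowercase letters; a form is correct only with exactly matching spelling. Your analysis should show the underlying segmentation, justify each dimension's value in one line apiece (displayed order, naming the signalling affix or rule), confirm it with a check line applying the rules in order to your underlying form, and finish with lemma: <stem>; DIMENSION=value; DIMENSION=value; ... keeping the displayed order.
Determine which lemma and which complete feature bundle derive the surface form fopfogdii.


underlying: fop-fegdi-u
ASPECT=ol - signalled by the affix fop-
CASE=ki - signalled by the affix -u
check: fopfegdiu -> fopfogdiu -> fopfogdii -> fopfogdii
lemma: fegdi; ASPECT=ol; CASE=ki


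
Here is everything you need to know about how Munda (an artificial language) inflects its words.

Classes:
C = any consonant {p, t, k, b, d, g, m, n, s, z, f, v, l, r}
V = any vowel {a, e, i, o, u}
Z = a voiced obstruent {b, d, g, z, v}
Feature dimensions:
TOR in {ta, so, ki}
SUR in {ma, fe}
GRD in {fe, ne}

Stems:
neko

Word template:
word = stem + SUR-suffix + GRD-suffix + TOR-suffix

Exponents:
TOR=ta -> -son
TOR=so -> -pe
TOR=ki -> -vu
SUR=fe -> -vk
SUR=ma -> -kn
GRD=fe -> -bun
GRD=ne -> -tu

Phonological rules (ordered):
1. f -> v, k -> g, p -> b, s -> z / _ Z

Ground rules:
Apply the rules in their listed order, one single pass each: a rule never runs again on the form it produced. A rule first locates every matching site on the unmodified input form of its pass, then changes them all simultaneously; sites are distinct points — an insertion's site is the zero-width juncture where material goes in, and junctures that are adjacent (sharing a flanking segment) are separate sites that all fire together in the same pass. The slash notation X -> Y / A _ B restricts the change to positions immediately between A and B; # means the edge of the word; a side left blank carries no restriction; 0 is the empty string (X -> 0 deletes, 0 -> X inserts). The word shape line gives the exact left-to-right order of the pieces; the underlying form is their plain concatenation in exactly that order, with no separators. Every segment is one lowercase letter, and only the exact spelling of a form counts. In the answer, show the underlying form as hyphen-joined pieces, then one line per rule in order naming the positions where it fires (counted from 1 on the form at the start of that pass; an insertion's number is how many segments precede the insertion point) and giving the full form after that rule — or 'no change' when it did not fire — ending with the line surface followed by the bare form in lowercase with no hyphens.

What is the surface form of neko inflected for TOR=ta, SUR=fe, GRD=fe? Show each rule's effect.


underlying: neko-vk-bun-son
1. f -> v, k -> g, p -> b, s -> z / _ Z: fires at position(s) 6: nekovgbunson
surface: nekovgbunson


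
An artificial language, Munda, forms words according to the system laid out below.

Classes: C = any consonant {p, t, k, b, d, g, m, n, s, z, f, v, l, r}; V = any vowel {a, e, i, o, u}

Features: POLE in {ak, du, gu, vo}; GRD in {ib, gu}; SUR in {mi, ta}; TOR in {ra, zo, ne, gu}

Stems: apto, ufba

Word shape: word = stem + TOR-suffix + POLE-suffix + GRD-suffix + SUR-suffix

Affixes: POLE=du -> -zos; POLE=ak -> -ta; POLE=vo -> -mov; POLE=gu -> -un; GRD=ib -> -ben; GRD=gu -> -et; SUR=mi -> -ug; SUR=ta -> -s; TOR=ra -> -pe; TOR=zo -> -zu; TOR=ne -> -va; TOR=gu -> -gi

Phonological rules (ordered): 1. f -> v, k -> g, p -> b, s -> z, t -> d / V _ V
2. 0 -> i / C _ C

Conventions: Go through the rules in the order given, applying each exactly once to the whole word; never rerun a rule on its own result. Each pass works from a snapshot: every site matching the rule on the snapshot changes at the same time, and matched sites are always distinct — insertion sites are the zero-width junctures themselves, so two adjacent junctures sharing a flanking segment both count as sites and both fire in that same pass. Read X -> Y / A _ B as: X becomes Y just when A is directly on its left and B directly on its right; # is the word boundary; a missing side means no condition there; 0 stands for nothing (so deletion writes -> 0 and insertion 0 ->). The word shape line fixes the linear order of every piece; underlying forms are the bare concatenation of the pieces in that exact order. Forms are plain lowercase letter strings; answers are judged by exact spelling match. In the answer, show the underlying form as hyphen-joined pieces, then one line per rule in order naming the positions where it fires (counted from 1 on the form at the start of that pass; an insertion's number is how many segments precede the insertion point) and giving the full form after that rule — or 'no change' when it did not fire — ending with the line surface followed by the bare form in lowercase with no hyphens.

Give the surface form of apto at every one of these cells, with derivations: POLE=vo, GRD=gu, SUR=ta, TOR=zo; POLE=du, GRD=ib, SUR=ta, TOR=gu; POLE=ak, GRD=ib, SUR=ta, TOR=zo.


cell POLE=vo, GRD=gu, SUR=ta, TOR=zo:
underlying: apto-zu-mov-et-s
1. f -> v, k -> g, p -> b, s -> z, t -> d / V _ V: no change
2. 0 -> i / C _ C: inserts after position(s) 2, 11: apitozumovetis
surface: apitozumovetis

cell POLE=du, GRD=ib, SUR=ta, TOR=gu:
underlying: apto-gi-zos-ben-s
1. f -> v, k -> g, p -> b, s -> z, t -> d / V _ V: no change
2. 0 -> i / C _ C: inserts after position(s) 2, 9, 12: apitogizosibenis
surface: apitogizosibenis

cell POLE=ak, GRD=ib, SUR=ta, TOR=zo:
underlying: apto-zu-ta-ben-s
1. f -> v, k -> g, p -> b, s -> z, t -> d / V _ V: fires at position(s) 7: aptozudabens
2. 0 -> i / C _ C: inserts after position(s) 2, 11: apitozudabenis
surface: apitozudabenis


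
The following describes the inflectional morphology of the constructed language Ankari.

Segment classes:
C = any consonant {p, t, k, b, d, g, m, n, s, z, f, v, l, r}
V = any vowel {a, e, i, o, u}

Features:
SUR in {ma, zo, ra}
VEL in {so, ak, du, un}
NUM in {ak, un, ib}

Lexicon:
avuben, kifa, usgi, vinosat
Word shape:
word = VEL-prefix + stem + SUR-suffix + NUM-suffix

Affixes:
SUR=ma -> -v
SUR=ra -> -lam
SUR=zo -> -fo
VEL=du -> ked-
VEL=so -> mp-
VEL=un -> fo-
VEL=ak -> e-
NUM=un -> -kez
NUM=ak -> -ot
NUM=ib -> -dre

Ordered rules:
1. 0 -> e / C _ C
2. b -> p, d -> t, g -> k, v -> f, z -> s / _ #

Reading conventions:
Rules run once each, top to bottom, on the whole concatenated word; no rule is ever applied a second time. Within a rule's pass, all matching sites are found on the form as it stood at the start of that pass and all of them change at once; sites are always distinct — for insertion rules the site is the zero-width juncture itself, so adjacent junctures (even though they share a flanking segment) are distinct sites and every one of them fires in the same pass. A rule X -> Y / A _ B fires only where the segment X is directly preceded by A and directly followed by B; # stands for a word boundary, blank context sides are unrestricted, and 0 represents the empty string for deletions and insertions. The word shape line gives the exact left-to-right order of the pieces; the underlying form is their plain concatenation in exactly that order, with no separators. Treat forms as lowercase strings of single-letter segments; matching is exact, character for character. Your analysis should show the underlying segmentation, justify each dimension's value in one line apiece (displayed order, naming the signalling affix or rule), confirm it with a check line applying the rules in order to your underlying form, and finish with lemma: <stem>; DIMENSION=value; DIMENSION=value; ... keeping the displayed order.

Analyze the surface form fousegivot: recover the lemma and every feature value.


underlying: fo-usgi-v-ot
SUR=ma - signalled by the affix -v
VEL=un - signalled by the affix fo-
NUM=ak - signalled by the affix -ot
check: fousgivot -> fousegivot -> fousegivot
lemma: usgi; SUR=ma; VEL=un; NUM=ak


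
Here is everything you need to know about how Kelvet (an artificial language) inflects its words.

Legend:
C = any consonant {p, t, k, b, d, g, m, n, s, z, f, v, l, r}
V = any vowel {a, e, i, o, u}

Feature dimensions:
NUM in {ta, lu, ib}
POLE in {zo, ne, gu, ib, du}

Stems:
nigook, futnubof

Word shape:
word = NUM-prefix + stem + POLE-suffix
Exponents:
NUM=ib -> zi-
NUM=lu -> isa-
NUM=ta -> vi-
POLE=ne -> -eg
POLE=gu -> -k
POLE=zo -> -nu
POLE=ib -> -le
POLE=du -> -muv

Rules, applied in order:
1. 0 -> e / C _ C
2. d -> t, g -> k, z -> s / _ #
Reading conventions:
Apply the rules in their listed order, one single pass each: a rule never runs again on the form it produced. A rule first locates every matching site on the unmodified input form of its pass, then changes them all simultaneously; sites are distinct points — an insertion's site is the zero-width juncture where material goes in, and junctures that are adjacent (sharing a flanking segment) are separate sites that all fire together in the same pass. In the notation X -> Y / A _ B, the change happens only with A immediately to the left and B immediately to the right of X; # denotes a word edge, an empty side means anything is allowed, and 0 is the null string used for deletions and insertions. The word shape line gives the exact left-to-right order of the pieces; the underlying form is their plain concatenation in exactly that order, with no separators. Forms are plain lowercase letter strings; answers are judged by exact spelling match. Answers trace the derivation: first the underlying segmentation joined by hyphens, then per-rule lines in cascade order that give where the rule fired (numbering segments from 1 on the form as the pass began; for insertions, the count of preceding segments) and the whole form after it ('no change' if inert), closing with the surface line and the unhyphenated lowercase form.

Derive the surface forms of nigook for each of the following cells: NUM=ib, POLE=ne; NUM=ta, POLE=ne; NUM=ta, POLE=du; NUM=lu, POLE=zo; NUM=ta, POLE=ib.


cell NUM=ib, POLE=ne:
underlying: zi-nigook-eg
1. 0 -> e / C _ C: no change
2. d -> t, g -> k, z -> s / _ #: fires at position(s) 10: zinigookek
surface: zinigookek

cell NUM=ta, POLE=ne:
underlying: vi-nigook-eg
1. 0 -> e / C _ C: no change
2. d -> t, g -> k, z -> s / _ #: fires at position(s) 10: vinigookek
surface: vinigookek

cell NUM=ta, POLE=du:
underlying: vi-nigook-muv
1. 0 -> e / C _ C: inserts after position(s) 8: vinigookemuv
2. d -> t, g -> k, z -> s / _ #: no change
surface: vinigookemuv

cell NUM=lu, POLE=zo:
underlying: isa-nigook-nu
1. 0 -> e / C _ C: inserts after position(s) 9: isanigookenu
2. d -> t, g -> k, z -> s / _ #: no change
surface: isanigookenu

cell NUM=ta, POLE=ib:
underlying: vi-nigook-le
1. 0 -> e / C _ C: inserts after position(s) 8: vinigookele
2. d -> t, g -> k, z -> s / _ #: no change
surface: vinigookele


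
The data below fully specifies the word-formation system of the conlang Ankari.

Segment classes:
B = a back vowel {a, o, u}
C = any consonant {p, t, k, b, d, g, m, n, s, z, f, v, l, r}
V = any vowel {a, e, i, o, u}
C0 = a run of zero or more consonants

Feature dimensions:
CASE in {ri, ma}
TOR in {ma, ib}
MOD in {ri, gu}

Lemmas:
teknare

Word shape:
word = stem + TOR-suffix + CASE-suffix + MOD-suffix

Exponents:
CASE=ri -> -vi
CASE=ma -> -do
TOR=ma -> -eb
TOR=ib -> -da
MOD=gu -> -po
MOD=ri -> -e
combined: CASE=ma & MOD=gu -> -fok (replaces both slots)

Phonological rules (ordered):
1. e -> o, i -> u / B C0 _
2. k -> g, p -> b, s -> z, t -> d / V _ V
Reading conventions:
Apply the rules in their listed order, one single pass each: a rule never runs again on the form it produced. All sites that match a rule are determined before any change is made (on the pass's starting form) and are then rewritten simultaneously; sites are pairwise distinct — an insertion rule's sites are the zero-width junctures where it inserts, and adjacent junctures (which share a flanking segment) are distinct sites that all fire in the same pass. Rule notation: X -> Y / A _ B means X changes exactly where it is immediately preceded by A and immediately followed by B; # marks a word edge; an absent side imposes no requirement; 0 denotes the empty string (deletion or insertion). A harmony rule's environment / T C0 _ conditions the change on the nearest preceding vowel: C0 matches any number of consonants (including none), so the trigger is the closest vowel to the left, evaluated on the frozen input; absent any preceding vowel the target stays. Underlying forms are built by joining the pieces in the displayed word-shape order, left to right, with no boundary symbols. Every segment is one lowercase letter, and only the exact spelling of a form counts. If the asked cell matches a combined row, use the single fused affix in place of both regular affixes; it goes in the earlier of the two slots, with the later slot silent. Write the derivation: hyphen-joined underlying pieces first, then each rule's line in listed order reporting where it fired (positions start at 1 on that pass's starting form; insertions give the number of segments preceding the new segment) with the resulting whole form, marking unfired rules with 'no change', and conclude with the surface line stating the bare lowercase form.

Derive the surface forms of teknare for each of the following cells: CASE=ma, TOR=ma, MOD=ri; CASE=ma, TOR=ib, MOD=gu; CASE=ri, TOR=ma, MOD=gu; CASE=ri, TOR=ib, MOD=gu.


cell CASE=ma, TOR=ma, MOD=ri:
underlying: teknare-eb-do-e
1. e -> o, i -> u / B C0 _: fires at position(s) 7, 12: teknaroebdoo
2. k -> g, p -> b, s -> z, t -> d / V _ V: no change
surface: teknaroebdoo

cell CASE=ma, TOR=ib, MOD=gu:
underlying: teknare-da-fok
1. e -> o, i -> u / B C0 _: fires at position(s) 7: teknarodafok
2. k -> g, p -> b, s -> z, t -> d / V _ V: no change
surface: teknarodafok

cell CASE=ri, TOR=ma, MOD=gu:
underlying: teknare-eb-vi-po
1. e -> o, i -> u / B C0 _: fires at position(s) 7: teknaroebvipo
2. k -> g, p -> b, s -> z, t -> d / V _ V: fires at position(s) 12: teknaroebvibo
surface: teknaroebvibo

cell CASE=ri, TOR=ib, MOD=gu:
underlying: teknare-da-vi-po
1. e -> o, i -> u / B C0 _: fires at position(s) 7, 11: teknarodavupo
2. k -> g, p -> b, s -> z, t -> d / V _ V: fires at position(s) 12: teknarodavubo
surface: teknarodavubo


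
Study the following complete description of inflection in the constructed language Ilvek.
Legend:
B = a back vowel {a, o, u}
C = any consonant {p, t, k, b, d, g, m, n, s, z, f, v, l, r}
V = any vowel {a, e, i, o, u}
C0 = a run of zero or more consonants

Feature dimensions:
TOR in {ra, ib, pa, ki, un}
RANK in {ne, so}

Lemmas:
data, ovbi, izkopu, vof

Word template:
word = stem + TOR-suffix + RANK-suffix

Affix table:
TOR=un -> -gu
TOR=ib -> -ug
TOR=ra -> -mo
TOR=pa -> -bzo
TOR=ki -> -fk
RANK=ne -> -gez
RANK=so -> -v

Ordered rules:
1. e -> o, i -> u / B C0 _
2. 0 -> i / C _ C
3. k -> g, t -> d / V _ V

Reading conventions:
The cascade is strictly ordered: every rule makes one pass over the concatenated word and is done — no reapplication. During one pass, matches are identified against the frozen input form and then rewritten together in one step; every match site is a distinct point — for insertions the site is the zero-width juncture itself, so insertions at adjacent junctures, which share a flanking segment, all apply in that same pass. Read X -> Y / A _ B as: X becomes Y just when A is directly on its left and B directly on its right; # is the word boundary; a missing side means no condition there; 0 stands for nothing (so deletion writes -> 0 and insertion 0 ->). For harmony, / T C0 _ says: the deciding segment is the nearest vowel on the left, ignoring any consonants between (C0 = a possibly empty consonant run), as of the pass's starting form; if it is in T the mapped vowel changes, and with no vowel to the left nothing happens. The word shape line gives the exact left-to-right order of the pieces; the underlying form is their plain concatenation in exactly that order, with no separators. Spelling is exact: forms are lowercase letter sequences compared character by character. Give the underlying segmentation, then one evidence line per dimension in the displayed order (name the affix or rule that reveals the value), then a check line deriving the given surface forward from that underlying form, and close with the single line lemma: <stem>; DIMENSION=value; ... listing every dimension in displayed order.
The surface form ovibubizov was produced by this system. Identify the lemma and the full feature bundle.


underlying: ovbi-bzo-v
TOR=pa - signalled by the affix -bzo
RANK=so - signalled by the affix -v
check: ovbibzov -> ovbubzov -> ovibubizov -> ovibubizov
lemma: ovbi; TOR=pa; RANK=so


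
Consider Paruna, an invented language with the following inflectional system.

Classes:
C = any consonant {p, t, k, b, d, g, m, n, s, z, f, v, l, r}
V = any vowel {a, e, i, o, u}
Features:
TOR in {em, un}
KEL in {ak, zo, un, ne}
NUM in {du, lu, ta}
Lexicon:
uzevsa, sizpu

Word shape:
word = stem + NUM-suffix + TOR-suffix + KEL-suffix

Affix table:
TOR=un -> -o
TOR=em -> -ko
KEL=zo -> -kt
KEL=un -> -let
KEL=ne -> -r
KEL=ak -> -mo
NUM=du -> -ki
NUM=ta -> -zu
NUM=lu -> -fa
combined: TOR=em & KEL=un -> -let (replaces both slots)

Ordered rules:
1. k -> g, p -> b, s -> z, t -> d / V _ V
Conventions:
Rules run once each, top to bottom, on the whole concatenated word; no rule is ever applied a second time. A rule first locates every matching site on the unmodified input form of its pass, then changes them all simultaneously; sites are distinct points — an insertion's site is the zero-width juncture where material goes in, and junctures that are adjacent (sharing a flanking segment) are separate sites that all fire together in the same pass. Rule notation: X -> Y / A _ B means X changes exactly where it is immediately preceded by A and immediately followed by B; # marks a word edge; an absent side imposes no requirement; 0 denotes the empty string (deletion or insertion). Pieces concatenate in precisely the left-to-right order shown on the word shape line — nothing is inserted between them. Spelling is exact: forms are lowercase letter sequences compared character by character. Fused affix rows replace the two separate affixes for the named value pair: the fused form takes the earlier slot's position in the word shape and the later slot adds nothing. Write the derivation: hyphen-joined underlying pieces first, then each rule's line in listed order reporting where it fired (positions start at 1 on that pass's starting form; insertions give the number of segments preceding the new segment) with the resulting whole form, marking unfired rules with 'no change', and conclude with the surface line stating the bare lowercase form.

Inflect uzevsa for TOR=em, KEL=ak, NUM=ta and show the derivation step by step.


underlying: uzevsa-zu-ko-mo
1. k -> g, p -> b, s -> z, t -> d / V _ V: fires at position(s) 9: uzevsazugomo
surface: uzevsazugomo


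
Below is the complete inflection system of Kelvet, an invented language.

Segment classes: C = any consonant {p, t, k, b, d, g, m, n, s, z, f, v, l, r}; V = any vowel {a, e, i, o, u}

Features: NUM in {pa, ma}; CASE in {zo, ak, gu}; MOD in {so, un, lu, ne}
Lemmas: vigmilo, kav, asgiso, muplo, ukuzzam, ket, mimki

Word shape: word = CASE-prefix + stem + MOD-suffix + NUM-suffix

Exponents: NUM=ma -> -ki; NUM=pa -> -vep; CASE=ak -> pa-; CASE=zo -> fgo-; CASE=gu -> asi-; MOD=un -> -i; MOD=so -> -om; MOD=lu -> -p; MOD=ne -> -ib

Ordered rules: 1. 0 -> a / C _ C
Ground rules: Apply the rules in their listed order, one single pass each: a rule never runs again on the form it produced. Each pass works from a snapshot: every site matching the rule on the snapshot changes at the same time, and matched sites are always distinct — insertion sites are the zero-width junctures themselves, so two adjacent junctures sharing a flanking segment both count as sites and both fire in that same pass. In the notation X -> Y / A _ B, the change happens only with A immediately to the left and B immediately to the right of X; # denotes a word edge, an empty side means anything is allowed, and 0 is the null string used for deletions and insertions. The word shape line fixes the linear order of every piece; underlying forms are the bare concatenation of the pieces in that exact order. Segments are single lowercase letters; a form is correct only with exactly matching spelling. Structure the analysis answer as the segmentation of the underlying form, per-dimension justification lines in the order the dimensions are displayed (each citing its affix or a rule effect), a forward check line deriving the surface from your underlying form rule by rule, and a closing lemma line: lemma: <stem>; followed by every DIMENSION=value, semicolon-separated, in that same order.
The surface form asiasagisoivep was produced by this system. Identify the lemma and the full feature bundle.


underlying: asi-asgiso-i-vep
NUM=pa - signalled by the affix -vep
CASE=gu - signalled by the affix asi-
MOD=un - signalled by the affix -i
check: asiasgisoivep -> asiasagisoivep
lemma: asgiso; NUM=pa; CASE=gu; MOD=un


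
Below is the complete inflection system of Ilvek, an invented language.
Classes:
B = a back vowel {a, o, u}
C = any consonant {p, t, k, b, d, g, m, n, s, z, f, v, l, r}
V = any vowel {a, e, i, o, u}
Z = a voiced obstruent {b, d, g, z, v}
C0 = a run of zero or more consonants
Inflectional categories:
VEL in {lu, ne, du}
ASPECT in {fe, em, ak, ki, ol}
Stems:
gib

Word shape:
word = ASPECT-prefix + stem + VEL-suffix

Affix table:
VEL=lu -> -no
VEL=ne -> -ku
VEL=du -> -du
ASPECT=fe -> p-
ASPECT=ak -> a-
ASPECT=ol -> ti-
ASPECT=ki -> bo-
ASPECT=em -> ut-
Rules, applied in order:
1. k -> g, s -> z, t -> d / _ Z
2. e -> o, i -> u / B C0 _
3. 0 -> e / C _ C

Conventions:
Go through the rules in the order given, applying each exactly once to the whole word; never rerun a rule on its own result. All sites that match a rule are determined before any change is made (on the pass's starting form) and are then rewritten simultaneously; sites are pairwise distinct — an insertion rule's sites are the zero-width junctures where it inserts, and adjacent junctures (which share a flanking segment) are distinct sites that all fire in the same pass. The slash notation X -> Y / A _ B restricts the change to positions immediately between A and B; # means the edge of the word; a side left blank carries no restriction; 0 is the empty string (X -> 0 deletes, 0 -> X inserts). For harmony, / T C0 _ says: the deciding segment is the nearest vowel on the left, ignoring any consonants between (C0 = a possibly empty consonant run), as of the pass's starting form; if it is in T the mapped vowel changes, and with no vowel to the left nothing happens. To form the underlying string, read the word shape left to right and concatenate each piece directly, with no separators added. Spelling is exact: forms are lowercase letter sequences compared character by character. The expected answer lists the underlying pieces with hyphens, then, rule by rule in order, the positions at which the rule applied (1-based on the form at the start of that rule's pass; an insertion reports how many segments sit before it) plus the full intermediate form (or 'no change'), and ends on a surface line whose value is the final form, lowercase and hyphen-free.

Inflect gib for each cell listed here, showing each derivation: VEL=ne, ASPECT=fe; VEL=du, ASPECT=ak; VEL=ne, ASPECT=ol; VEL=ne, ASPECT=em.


cell VEL=ne, ASPECT=fe:
underlying: p-gib-ku
1. k -> g, s -> z, t -> d / _ Z: no change
2. e -> o, i -> u / B C0 _: no change
3. 0 -> e / C _ C: inserts after position(s) 1, 4: pegibeku
surface: pegibeku

cell VEL=du, ASPECT=ak:
underlying: a-gib-du
1. k -> g, s -> z, t -> d / _ Z: no change
2. e -> o, i -> u / B C0 _: fires at position(s) 3: agubdu
3. 0 -> e / C _ C: inserts after position(s) 4: agubedu
surface: agubedu

cell VEL=ne, ASPECT=ol:
underlying: ti-gib-ku
1. k -> g, s -> z, t -> d / _ Z: no change
2. e -> o, i -> u / B C0 _: no change
3. 0 -> e / C _ C: inserts after position(s) 5: tigibeku
surface: tigibeku

cell VEL=ne, ASPECT=em:
underlying: ut-gib-ku
1. k -> g, s -> z, t -> d / _ Z: fires at position(s) 2: udgibku
2. e -> o, i -> u / B C0 _: fires at position(s) 4: udgubku
3. 0 -> e / C _ C: inserts after position(s) 2, 5: udegubeku
surface: udegubeku


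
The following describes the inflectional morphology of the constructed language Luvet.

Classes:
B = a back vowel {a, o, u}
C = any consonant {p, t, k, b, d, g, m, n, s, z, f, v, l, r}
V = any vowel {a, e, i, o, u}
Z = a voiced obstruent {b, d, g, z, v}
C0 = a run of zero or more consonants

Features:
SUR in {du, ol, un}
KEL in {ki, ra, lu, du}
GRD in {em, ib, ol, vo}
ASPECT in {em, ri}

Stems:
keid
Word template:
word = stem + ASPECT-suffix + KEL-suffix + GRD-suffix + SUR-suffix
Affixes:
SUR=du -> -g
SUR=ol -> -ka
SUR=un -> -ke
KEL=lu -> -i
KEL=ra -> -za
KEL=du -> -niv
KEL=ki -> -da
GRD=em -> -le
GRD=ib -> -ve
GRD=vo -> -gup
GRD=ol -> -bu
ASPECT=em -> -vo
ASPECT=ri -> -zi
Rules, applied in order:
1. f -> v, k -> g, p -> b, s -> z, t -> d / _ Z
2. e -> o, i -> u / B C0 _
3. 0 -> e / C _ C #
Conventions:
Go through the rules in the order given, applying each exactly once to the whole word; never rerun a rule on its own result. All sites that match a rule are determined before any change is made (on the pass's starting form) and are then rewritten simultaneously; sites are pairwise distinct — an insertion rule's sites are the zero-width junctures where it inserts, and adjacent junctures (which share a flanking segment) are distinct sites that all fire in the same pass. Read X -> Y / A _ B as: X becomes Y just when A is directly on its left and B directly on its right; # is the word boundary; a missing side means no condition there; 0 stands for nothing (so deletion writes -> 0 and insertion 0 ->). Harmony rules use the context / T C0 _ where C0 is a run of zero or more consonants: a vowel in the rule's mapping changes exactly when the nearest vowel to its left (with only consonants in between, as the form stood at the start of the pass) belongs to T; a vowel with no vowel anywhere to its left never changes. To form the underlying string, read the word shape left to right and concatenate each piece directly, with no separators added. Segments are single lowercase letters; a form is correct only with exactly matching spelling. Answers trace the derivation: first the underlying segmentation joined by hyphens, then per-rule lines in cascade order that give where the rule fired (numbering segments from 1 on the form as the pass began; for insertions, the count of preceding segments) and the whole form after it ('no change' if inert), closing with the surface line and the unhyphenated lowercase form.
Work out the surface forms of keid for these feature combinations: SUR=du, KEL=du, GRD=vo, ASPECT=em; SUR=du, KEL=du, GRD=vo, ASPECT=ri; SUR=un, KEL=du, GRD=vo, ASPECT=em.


cell SUR=du, KEL=du, GRD=vo, ASPECT=em:
underlying: keid-vo-niv-gup-g
1. f -> v, k -> g, p -> b, s -> z, t -> d / _ Z: fires at position(s) 12: keidvonivgubg
2. e -> o, i -> u / B C0 _: fires at position(s) 8: keidvonuvgubg
3. 0 -> e / C _ C #: inserts after position(s) 12: keidvonuvgubeg
surface: keidvonuvgubeg

cell SUR=du, KEL=du, GRD=vo, ASPECT=ri:
underlying: keid-zi-niv-gup-g
1. f -> v, k -> g, p -> b, s -> z, t -> d / _ Z: fires at position(s) 12: keidzinivgubg
2. e -> o, i -> u / B C0 _: no change
3. 0 -> e / C _ C #: inserts after position(s) 12: keidzinivgubeg
surface: keidzinivgubeg

cell SUR=un, KEL=du, GRD=vo, ASPECT=em:
underlying: keid-vo-niv-gup-ke
1. f -> v, k -> g, p -> b, s -> z, t -> d / _ Z: no change
2. e -> o, i -> u / B C0 _: fires at position(s) 8, 14: keidvonuvgupko
3. 0 -> e / C _ C #: no change
surface: keidvonuvgupko
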